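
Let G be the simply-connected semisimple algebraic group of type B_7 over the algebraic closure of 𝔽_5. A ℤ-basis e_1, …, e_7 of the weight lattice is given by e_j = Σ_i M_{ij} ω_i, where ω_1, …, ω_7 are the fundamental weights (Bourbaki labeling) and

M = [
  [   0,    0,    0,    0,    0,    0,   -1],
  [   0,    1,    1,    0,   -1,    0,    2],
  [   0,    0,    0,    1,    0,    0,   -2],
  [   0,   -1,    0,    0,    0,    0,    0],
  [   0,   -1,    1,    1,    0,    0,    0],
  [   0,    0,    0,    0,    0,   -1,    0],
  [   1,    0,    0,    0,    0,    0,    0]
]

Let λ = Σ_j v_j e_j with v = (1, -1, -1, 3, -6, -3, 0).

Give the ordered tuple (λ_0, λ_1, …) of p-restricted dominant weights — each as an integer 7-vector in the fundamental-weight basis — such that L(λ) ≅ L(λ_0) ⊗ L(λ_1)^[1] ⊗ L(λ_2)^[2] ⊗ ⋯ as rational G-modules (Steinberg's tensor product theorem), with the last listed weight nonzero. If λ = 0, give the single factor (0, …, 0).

((0, 4, 3, 1, 3, 3, 1),)

ω-coordinates c = M·v, v = (1, -1, -1, 3, -6, -3, 0):
  c_1 = 0·1 + (0)·(-1) + (0)·(-1) + 0·3 + (0)·(-6) + (0)·(-3) + (-1)·(0) = 0
  c_2 = 0·1 + (1)·(-1) + (1)·(-1) + 0·3 + (-1)·(-6) + (0)·(-3) + 2·0 = 4
  c_3 = 0·1 + (0)·(-1) + (0)·(-1) + 1·3 + (0)·(-6) + (0)·(-3) + (-2)·(0) = 3
  c_4 = 0·1 + (-1)·(-1) + (0)·(-1) + 0·3 + (0)·(-6) + (0)·(-3) + 0·0 = 1
  c_5 = 0·1 + (-1)·(-1) + (1)·(-1) + 1·3 + (0)·(-6) + (0)·(-3) + 0·0 = 3
  c_6 = 0·1 + (0)·(-1) + (0)·(-1) + 0·3 + (0)·(-6) + (-1)·(-3) + 0·0 = 3
  c_7 = 1·1 + (0)·(-1) + (0)·(-1) + 0·3 + (0)·(-6) + (0)·(-3) + 0·0 = 1
p = 5; digits c_i = Σ_j d_{ij}·5^j, 0 ≤ d_{ij} < 5:
  c_1 = 0
  c_2 = 4 = 4·5^0
  c_3 = 3 = 3·5^0
  c_4 = 1 = 1·5^0
  c_5 = 3 = 3·5^0
  c_6 = 3 = 3·5^0
  c_7 = 1 = 1·5^0
Factor λ_0 = (0, 4, 3, 1, 3, 3, 1)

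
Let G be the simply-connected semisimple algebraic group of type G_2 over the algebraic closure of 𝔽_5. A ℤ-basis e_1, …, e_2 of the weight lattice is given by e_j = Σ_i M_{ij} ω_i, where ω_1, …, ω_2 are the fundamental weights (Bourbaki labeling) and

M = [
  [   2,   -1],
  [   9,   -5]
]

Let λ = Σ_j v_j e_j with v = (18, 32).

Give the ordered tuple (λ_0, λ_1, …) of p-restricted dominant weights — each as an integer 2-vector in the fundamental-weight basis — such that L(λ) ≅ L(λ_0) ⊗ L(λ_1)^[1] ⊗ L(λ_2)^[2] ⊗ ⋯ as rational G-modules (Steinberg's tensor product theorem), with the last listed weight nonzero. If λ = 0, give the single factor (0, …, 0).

Compute c_i = Σ_j M_{ij} v_j with v = (18, 32):
  c_1 = 2·18 + (-1)·(32) = 4
  c_2 = 9·18 + (-5)·(32) = 2
Expand coordinatewise in base 5:
  c_1 = 4 = 4·5^0
  c_2 = 2 = 2·5^0
λ_0 = (4, 2)

((4, 2),)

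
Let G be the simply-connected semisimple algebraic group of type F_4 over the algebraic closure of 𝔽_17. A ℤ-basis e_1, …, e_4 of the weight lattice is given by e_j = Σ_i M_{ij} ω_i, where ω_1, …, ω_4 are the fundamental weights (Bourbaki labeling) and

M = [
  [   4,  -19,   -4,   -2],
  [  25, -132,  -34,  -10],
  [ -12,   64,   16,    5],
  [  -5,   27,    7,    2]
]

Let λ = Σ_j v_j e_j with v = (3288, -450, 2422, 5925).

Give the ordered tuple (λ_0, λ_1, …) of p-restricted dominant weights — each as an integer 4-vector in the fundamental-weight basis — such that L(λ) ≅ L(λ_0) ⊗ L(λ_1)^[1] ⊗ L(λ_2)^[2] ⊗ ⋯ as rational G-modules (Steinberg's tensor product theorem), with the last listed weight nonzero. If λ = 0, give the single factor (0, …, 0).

In the fundamental-weight basis, λ has coordinates c = M·v (v = (3288, -450, 2422, 5925)):
  c_1 = (4)·(3288) + (-19)·(-450) + (-4)·(2422) + (-2)·(5925) = 164
  c_2 = (25)·(3288) + (-132)·(-450) + (-34)·(2422) + (-10)·(5925) = 2
  c_3 = (-12)·(3288) + (64)·(-450) + (16)·(2422) + (5)·(5925) = 121
  c_4 = (-5)·(3288) + (27)·(-450) + (7)·(2422) + (2)·(5925) = 214
p = 17; digits c_i = Σ_j d_{ij}·17^j, 0 ≤ d_{ij} < 17:
  c_1 = 164 = 11·17^0 + 9·17^1
  c_2 = 2 = 2·17^0
  c_3 = 121 = 2·17^0 + 7·17^1
  c_4 = 214 = 10·17^0 + 12·17^1
p-restricted factor λ_0 = (11, 2, 2, 10)
p-restricted factor λ_1 = (9, 0, 7, 12)

((11, 2, 2, 10), (9, 0, 7, 12))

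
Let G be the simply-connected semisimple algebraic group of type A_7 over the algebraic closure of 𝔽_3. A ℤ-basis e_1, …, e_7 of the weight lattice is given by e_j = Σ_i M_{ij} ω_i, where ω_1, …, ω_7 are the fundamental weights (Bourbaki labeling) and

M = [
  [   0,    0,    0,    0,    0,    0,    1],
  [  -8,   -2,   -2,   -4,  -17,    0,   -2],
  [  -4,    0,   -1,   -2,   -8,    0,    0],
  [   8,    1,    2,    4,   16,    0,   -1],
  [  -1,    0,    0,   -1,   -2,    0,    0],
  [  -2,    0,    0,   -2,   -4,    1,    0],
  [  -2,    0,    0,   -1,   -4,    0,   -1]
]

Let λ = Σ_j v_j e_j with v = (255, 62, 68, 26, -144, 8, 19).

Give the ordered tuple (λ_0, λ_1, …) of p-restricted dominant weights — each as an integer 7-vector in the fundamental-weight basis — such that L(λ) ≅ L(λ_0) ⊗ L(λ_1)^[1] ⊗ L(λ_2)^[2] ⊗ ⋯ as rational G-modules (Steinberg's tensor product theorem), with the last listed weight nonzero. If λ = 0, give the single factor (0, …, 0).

((1, 0, 0, 1, 1, 1, 0), (0, 2, 1, 0, 2, 1, 1), (2, 0, 1, 2, 0, 2, 2))

ω-coordinates c = M·v, v = (255, 62, 68, 26, -144, 8, 19):
  c_1 = 0·255 + 0·62 + 0·68 + 0·26 + (0)·(-144) + 0·8 + 1·19 = 19
  c_2 = (-8)·(255) + (-2)·(62) + (-2)·(68) + (-4)·(26) + (-17)·(-144) + 0·8 + (-2)·(19) = 6
  c_3 = (-4)·(255) + 0·62 + (-1)·(68) + (-2)·(26) + (-8)·(-144) + 0·8 + 0·19 = 12
  c_4 = 8·255 + 1·62 + 2·68 + 4·26 + (16)·(-144) + 0·8 + (-1)·(19) = 19
  c_5 = (-1)·(255) + 0·62 + 0·68 + (-1)·(26) + (-2)·(-144) + 0·8 + 0·19 = 7
  c_6 = (-2)·(255) + 0·62 + 0·68 + (-2)·(26) + (-4)·(-144) + 1·8 + 0·19 = 22
  c_7 = (-2)·(255) + 0·62 + 0·68 + (-1)·(26) + (-4)·(-144) + 0·8 + (-1)·(19) = 21
Base-3 expansion of each c_i:
  c_1 = 19 = 1·3^0 + 0·3^1 + 2·3^2
  c_2 = 6 = 0·3^0 + 2·3^1
  c_3 = 12 = 0·3^0 + 1·3^1 + 1·3^2
  c_4 = 19 = 1·3^0 + 0·3^1 + 2·3^2
  c_5 = 7 = 1·3^0 + 2·3^1
  c_6 = 22 = 1·3^0 + 1·3^1 + 2·3^2
  c_7 = 21 = 0·3^0 + 1·3^1 + 2·3^2
Factor λ_0 = (1, 0, 0, 1, 1, 1, 0)
Factor λ_1 = (0, 2, 1, 0, 2, 1, 1)
Factor λ_2 = (2, 0, 1, 2, 0, 2, 2)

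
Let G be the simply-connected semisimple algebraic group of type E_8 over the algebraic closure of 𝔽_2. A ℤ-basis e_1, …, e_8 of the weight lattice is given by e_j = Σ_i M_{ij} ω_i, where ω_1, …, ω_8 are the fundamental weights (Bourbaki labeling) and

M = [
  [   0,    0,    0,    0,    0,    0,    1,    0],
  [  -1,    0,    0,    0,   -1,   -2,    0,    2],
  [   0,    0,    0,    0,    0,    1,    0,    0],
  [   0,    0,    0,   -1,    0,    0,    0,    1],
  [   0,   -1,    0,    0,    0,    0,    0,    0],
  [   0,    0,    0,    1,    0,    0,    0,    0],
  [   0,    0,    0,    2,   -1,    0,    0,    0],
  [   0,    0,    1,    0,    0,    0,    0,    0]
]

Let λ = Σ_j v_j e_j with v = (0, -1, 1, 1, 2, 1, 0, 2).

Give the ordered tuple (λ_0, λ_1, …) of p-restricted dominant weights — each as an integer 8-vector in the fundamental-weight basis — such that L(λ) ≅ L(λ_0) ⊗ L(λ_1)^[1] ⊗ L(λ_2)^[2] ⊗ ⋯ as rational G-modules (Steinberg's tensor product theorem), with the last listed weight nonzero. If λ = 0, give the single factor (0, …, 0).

((0, 0, 1, 1, 1, 1, 0, 1),)

Change of basis e → ω: c = M·v where v = (0, -1, 1, 1, 2, 1, 0, 2):
  c_1 = 0·0 + (0)·(-1) + 0·1 + 0·1 + 0·2 + 0·1 + 1·0 + 0·2 = 0
  c_2 = (-1)·(0) + (0)·(-1) + 0·1 + 0·1 + (-1)·(2) + (-2)·(1) + 0·0 + 2·2 = 0
  c_3 = 0·0 + (0)·(-1) + 0·1 + 0·1 + 0·2 + 1·1 + 0·0 + 0·2 = 1
  c_4 = 0·0 + (0)·(-1) + 0·1 + (-1)·(1) + 0·2 + 0·1 + 0·0 + 1·2 = 1
  c_5 = 0·0 + (-1)·(-1) + 0·1 + 0·1 + 0·2 + 0·1 + 0·0 + 0·2 = 1
  c_6 = 0·0 + (0)·(-1) + 0·1 + 1·1 + 0·2 + 0·1 + 0·0 + 0·2 = 1
  c_7 = 0·0 + (0)·(-1) + 0·1 + 2·1 + (-1)·(2) + 0·1 + 0·0 + 0·2 = 0
  c_8 = 0·0 + (0)·(-1) + 1·1 + 0·1 + 0·2 + 0·1 + 0·0 + 0·2 = 1
Expand coordinatewise in base 2:
  c_1 = 0
  c_2 = 0
  c_3 = 1 = 1·2^0
  c_4 = 1 = 1·2^0
  c_5 = 1 = 1·2^0
  c_6 = 1 = 1·2^0
  c_7 = 0
  c_8 = 1 = 1·2^0
λ_0 = (0, 0, 1, 1, 1, 1, 0, 1)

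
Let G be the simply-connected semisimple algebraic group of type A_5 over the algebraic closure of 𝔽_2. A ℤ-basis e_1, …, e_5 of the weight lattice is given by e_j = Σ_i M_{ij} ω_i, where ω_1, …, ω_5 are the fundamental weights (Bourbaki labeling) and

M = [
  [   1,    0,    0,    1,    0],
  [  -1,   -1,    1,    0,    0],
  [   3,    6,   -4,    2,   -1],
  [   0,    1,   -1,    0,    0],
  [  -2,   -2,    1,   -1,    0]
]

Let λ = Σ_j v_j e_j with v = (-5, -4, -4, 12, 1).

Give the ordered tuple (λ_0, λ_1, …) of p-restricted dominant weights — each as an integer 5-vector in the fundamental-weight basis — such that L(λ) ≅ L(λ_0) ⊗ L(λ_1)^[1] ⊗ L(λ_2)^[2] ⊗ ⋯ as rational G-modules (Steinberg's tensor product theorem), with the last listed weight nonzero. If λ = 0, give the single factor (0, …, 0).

ω-coordinates c = M·v, v = (-5, -4, -4, 12, 1):
  c_1 = (1)·(-5) + (0)·(-4) + (0)·(-4) + (1)·(12) + (0)·(1) = 7
  c_2 = (-1)·(-5) + (-1)·(-4) + (1)·(-4) + (0)·(12) + (0)·(1) = 5
  c_3 = (3)·(-5) + (6)·(-4) + (-4)·(-4) + (2)·(12) + (-1)·(1) = 0
  c_4 = (0)·(-5) + (1)·(-4) + (-1)·(-4) + (0)·(12) + (0)·(1) = 0
  c_5 = (-2)·(-5) + (-2)·(-4) + (1)·(-4) + (-1)·(12) + (0)·(1) = 2
Base-2 expansion of each c_i:
  c_1 = 7 = 1·2^0 + 1·2^1 + 1·2^2
  c_2 = 5 = 1·2^0 + 0·2^1 + 1·2^2
  c_3 = 0
  c_4 = 0
  c_5 = 2 = 0·2^0 + 1·2^1
p-restricted factor λ_0 = (1, 1, 0, 0, 0)
p-restricted factor λ_1 = (1, 0, 0, 0, 1)
p-restricted factor λ_2 = (1, 1, 0, 0, 0)

((1, 1, 0, 0, 0), (1, 0, 0, 0, 1), (1, 1, 0, 0, 0))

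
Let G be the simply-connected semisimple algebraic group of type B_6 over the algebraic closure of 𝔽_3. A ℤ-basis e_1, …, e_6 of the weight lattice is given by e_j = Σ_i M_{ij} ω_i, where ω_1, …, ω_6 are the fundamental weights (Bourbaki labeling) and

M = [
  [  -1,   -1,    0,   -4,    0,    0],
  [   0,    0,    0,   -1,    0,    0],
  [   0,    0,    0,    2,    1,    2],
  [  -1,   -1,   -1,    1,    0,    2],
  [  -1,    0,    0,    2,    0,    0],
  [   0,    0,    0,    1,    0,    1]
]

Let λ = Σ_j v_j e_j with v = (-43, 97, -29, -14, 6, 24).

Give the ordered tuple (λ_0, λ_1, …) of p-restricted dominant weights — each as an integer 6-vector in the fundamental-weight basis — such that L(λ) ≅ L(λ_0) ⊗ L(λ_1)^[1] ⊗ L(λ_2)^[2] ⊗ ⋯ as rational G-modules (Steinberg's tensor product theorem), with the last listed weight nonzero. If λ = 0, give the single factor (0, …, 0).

((2, 2, 2, 0, 0, 1), (0, 1, 2, 0, 2, 0), (0, 1, 2, 1, 1, 1))

Converting to the ω-basis (c_i = row i of M dotted with v = (-43, 97, -29, -14, 6, 24)):
  c_1 = (-1)·(-43) + (-1)·(97) + (0)·(-29) + (-4)·(-14) + (0)·(6) + (0)·(24) = 2
  c_2 = (0)·(-43) + (0)·(97) + (0)·(-29) + (-1)·(-14) + (0)·(6) + (0)·(24) = 14
  c_3 = (0)·(-43) + (0)·(97) + (0)·(-29) + (2)·(-14) + (1)·(6) + (2)·(24) = 26
  c_4 = (-1)·(-43) + (-1)·(97) + (-1)·(-29) + (1)·(-14) + (0)·(6) + (2)·(24) = 9
  c_5 = (-1)·(-43) + (0)·(97) + (0)·(-29) + (2)·(-14) + (0)·(6) + (0)·(24) = 15
  c_6 = (0)·(-43) + (0)·(97) + (0)·(-29) + (1)·(-14) + (0)·(6) + (1)·(24) = 10
Base-3 expansion of each c_i:
  c_1 = 2 = 2·3^0
  c_2 = 14 = 2·3^0 + 1·3^1 + 1·3^2
  c_3 = 26 = 2·3^0 + 2·3^1 + 2·3^2
  c_4 = 9 = 0·3^0 + 0·3^1 + 1·3^2
  c_5 = 15 = 0·3^0 + 2·3^1 + 1·3^2
  c_6 = 10 = 1·3^0 + 0·3^1 + 1·3^2
Factor λ_0 = (2, 2, 2, 0, 0, 1)
Factor λ_1 = (0, 1, 2, 0, 2, 0)
Factor λ_2 = (0, 1, 2, 1, 1, 1)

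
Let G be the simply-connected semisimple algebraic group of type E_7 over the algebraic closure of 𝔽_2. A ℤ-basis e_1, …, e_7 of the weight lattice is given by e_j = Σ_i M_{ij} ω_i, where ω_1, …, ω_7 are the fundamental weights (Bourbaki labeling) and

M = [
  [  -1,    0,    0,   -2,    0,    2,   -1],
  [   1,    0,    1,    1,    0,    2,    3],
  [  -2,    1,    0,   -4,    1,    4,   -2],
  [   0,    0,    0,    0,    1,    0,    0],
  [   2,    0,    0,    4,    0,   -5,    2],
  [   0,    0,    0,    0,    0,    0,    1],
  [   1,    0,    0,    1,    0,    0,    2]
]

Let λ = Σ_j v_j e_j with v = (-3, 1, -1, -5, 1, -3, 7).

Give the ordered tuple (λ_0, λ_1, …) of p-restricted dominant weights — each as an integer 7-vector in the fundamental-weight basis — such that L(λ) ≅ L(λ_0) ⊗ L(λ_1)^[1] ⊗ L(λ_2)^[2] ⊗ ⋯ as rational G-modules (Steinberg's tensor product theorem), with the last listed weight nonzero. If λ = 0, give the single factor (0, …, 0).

((0, 0, 0, 1, 1, 1, 0), (0, 1, 1, 0, 1, 1, 1), (0, 1, 0, 0, 0, 1, 1))

In the fundamental-weight basis, λ has coordinates c = M·v (v = (-3, 1, -1, -5, 1, -3, 7)):
  c_1 = (-1)·(-3) + (0)·(1) + (0)·(-1) + (-2)·(-5) + (0)·(1) + (2)·(-3) + (-1)·(7) = 0
  c_2 = (1)·(-3) + (0)·(1) + (1)·(-1) + (1)·(-5) + (0)·(1) + (2)·(-3) + (3)·(7) = 6
  c_3 = (-2)·(-3) + (1)·(1) + (0)·(-1) + (-4)·(-5) + (1)·(1) + (4)·(-3) + (-2)·(7) = 2
  c_4 = (0)·(-3) + (0)·(1) + (0)·(-1) + (0)·(-5) + (1)·(1) + (0)·(-3) + (0)·(7) = 1
  c_5 = (2)·(-3) + (0)·(1) + (0)·(-1) + (4)·(-5) + (0)·(1) + (-5)·(-3) + (2)·(7) = 3
  c_6 = (0)·(-3) + (0)·(1) + (0)·(-1) + (0)·(-5) + (0)·(1) + (0)·(-3) + (1)·(7) = 7
  c_7 = (1)·(-3) + (0)·(1) + (0)·(-1) + (1)·(-5) + (0)·(1) + (0)·(-3) + (2)·(7) = 6
Expand coordinatewise in base 2:
  c_1 = 0
  c_2 = 6 = 0·2^0 + 1·2^1 + 1·2^2
  c_3 = 2 = 0·2^0 + 1·2^1
  c_4 = 1 = 1·2^0
  c_5 = 3 = 1·2^0 + 1·2^1
  c_6 = 7 = 1·2^0 + 1·2^1 + 1·2^2
  c_7 = 6 = 0·2^0 + 1·2^1 + 1·2^2
p-restricted factor λ_0 = (0, 0, 0, 1, 1, 1, 0)
p-restricted factor λ_1 = (0, 1, 1, 0, 1, 1, 1)
p-restricted factor λ_2 = (0, 1, 0, 0, 0, 1, 1)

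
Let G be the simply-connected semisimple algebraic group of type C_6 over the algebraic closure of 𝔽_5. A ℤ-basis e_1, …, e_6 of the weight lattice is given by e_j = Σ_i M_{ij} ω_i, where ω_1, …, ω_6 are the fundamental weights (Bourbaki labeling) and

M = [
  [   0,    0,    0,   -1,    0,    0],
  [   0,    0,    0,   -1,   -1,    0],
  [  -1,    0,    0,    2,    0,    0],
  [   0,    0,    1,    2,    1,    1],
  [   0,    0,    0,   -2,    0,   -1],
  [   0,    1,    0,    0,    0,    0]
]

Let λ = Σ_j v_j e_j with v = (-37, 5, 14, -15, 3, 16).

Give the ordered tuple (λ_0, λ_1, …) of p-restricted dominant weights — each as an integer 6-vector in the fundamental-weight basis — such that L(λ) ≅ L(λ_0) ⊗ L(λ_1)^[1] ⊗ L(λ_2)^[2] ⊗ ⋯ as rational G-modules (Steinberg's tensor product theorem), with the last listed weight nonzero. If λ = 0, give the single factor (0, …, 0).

In the fundamental-weight basis, λ has coordinates c = M·v (v = (-37, 5, 14, -15, 3, 16)):
  c_1 = 0*-37 + 0*5 + 0*14 + -1*-15 + 0*3 + 0*16 = 15
  c_2 = 0*-37 + 0*5 + 0*14 + -1*-15 + -1*3 + 0*16 = 12
  c_3 = -1*-37 + 0*5 + 0*14 + 2*-15 + 0*3 + 0*16 = 7
  c_4 = 0*-37 + 0*5 + 1*14 + 2*-15 + 1*3 + 1*16 = 3
  c_5 = 0*-37 + 0*5 + 0*14 + -2*-15 + 0*3 + -1*16 = 14
  c_6 = 0*-37 + 1*5 + 0*14 + 0*-15 + 0*3 + 0*16 = 5
Expand coordinatewise in base 5:
  c_1 = 15 = 0·5^0 + 3·5^1
  c_2 = 12 = 2·5^0 + 2·5^1
  c_3 = 7 = 2·5^0 + 1·5^1
  c_4 = 3 = 3·5^0
  c_5 = 14 = 4·5^0 + 2·5^1
  c_6 = 5 = 0·5^0 + 1·5^1
λ_0 = (0, 2, 2, 3, 4, 0)
λ_1 = (3, 2, 1, 0, 2, 1)

((0, 2, 2, 3, 4, 0), (3, 2, 1, 0, 2, 1))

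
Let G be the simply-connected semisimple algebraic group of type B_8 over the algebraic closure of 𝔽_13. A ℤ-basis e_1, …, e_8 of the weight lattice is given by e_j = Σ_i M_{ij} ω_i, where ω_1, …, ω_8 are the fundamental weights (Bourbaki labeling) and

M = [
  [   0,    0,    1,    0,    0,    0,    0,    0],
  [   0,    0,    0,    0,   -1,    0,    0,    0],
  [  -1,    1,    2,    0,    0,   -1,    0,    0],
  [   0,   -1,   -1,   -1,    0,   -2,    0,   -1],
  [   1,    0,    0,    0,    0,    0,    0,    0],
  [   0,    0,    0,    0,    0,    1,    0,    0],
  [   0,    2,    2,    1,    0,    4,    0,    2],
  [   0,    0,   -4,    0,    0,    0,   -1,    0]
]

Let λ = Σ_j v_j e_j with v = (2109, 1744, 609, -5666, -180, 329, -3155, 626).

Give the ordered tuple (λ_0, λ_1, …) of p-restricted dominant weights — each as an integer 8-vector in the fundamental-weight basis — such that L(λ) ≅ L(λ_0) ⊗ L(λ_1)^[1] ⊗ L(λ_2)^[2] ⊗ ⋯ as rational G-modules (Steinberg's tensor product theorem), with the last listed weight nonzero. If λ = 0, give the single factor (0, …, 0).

((11, 11, 4, 1, 3, 4, 9, 4), (7, 0, 1, 0, 6, 12, 6, 3), (3, 1, 3, 12, 12, 1, 9, 4))

ω-coordinates c = M·v, v = (2109, 1744, 609, -5666, -180, 329, -3155, 626):
  c_1 = (0)·(2109) + (0)·(1744) + (1)·(609) + (0)·(-5666) + (0)·(-180) + (0)·(329) + (0)·(-3155) + (0)·(626) = 609
  c_2 = (0)·(2109) + (0)·(1744) + (0)·(609) + (0)·(-5666) + (-1)·(-180) + (0)·(329) + (0)·(-3155) + (0)·(626) = 180
  c_3 = (-1)·(2109) + (1)·(1744) + (2)·(609) + (0)·(-5666) + (0)·(-180) + (-1)·(329) + (0)·(-3155) + (0)·(626) = 524
  c_4 = (0)·(2109) + (-1)·(1744) + (-1)·(609) + (-1)·(-5666) + (0)·(-180) + (-2)·(329) + (0)·(-3155) + (-1)·(626) = 2029
  c_5 = (1)·(2109) + (0)·(1744) + (0)·(609) + (0)·(-5666) + (0)·(-180) + (0)·(329) + (0)·(-3155) + (0)·(626) = 2109
  c_6 = (0)·(2109) + (0)·(1744) + (0)·(609) + (0)·(-5666) + (0)·(-180) + (1)·(329) + (0)·(-3155) + (0)·(626) = 329
  c_7 = (0)·(2109) + (2)·(1744) + (2)·(609) + (1)·(-5666) + (0)·(-180) + (4)·(329) + (0)·(-3155) + (2)·(626) = 1608
  c_8 = (0)·(2109) + (0)·(1744) + (-4)·(609) + (0)·(-5666) + (0)·(-180) + (0)·(329) + (-1)·(-3155) + (0)·(626) = 719
p = 13; digits c_i = Σ_j d_{ij}·13^j, 0 ≤ d_{ij} < 13:
  c_1 = 609 = 11·13^0 + 7·13^1 + 3·13^2
  c_2 = 180 = 11·13^0 + 0·13^1 + 1·13^2
  c_3 = 524 = 4·13^0 + 1·13^1 + 3·13^2
  c_4 = 2029 = 1·13^0 + 0·13^1 + 12·13^2
  c_5 = 2109 = 3·13^0 + 6·13^1 + 12·13^2
  c_6 = 329 = 4·13^0 + 12·13^1 + 1·13^2
  c_7 = 1608 = 9·13^0 + 6·13^1 + 9·13^2
  c_8 = 719 = 4·13^0 + 3·13^1 + 4·13^2
p-restricted factor λ_0 = (11, 11, 4, 1, 3, 4, 9, 4)
p-restricted factor λ_1 = (7, 0, 1, 0, 6, 12, 6, 3)
p-restricted factor λ_2 = (3, 1, 3, 12, 12, 1, 9, 4)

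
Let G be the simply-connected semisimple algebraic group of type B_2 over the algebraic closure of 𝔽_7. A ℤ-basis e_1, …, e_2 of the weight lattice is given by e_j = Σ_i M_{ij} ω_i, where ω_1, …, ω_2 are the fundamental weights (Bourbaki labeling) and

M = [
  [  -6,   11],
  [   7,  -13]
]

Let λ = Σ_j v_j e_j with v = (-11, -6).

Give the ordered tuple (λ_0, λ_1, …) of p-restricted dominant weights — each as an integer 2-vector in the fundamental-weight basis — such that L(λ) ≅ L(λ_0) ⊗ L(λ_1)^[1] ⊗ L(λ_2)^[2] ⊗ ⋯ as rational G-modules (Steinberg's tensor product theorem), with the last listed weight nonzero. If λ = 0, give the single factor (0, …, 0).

Change of basis e → ω: c = M·v where v = (-11, -6):
  c_1 = (-6)·(-11) + (11)·(-6) = 0
  c_2 = (7)·(-11) + (-13)·(-6) = 1
Writing each c_i in base p = 7:
  c_1 = 0
  c_2 = 1 = 1·7^0
Factor λ_0 = (0, 1)

((0, 1),)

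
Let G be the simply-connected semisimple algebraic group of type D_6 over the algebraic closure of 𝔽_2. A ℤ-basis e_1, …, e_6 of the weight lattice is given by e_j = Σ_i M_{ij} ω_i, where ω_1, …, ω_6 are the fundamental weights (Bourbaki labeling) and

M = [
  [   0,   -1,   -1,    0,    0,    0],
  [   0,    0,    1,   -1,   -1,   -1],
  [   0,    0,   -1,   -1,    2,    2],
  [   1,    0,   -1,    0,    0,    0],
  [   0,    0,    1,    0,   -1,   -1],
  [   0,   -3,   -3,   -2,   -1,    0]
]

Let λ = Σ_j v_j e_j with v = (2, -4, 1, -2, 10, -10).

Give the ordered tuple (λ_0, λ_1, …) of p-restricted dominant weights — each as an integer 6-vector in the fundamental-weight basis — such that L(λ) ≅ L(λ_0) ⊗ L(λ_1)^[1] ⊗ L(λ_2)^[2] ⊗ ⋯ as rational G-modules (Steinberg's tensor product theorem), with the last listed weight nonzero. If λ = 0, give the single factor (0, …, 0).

Change of basis e → ω: c = M·v where v = (2, -4, 1, -2, 10, -10):
  c_1 = 0·2 + (-1)·(-4) + (-1)·(1) + (0)·(-2) + 0·10 + (0)·(-10) = 3
  c_2 = 0·2 + (0)·(-4) + 1·1 + (-1)·(-2) + (-1)·(10) + (-1)·(-10) = 3
  c_3 = 0·2 + (0)·(-4) + (-1)·(1) + (-1)·(-2) + 2·10 + (2)·(-10) = 1
  c_4 = 1·2 + (0)·(-4) + (-1)·(1) + (0)·(-2) + 0·10 + (0)·(-10) = 1
  c_5 = 0·2 + (0)·(-4) + 1·1 + (0)·(-2) + (-1)·(10) + (-1)·(-10) = 1
  c_6 = 0·2 + (-3)·(-4) + (-3)·(1) + (-2)·(-2) + (-1)·(10) + (0)·(-10) = 3
Writing each c_i in base p = 2:
  c_1 = 3 = 1·2^0 + 1·2^1
  c_2 = 3 = 1·2^0 + 1·2^1
  c_3 = 1 = 1·2^0
  c_4 = 1 = 1·2^0
  c_5 = 1 = 1·2^0
  c_6 = 3 = 1·2^0 + 1·2^1
λ_0 = (1, 1, 1, 1, 1, 1)
λ_1 = (1, 1, 0, 0, 0, 1)

((1, 1, 1, 1, 1, 1), (1, 1, 0, 0, 0, 1))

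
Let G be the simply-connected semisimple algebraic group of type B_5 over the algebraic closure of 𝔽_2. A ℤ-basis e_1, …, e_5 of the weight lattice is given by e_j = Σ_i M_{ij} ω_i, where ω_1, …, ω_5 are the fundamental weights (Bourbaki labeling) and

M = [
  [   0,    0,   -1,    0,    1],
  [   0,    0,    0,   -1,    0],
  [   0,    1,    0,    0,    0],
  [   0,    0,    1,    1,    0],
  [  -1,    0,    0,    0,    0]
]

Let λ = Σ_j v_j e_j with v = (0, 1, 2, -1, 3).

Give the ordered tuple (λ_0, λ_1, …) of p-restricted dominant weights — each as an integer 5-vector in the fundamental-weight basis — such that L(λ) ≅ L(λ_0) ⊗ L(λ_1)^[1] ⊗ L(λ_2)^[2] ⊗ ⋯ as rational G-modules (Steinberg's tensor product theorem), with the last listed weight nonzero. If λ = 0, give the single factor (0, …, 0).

((1, 1, 1, 1, 0),)

ω-coordinates c = M·v, v = (0, 1, 2, -1, 3):
  c_1 = 0·0 + 0·1 + (-1)·(2) + (0)·(-1) + 1·3 = 1
  c_2 = 0·0 + 0·1 + 0·2 + (-1)·(-1) + 0·3 = 1
  c_3 = 0·0 + 1·1 + 0·2 + (0)·(-1) + 0·3 = 1
  c_4 = 0·0 + 0·1 + 1·2 + (1)·(-1) + 0·3 = 1
  c_5 = (-1)·(0) + 0·1 + 0·2 + (0)·(-1) + 0·3 = 0
Expand coordinatewise in base 2:
  c_1 = 1 = 1·2^0
  c_2 = 1 = 1·2^0
  c_3 = 1 = 1·2^0
  c_4 = 1 = 1·2^0
  c_5 = 0
p-restricted factor λ_0 = (1, 1, 1, 1, 0)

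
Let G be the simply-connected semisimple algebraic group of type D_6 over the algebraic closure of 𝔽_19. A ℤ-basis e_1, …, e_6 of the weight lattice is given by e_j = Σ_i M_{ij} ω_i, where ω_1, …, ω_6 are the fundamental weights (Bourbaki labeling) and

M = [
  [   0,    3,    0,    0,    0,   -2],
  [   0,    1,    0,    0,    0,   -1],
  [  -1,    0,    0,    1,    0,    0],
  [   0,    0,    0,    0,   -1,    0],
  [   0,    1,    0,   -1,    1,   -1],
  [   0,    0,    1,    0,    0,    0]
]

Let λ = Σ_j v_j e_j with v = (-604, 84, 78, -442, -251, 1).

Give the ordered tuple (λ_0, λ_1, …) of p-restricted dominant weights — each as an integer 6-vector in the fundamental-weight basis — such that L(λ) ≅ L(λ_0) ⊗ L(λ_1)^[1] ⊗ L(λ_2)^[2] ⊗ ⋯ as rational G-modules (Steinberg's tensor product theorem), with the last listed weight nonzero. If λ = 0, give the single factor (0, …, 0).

((3, 7, 10, 4, 8, 2), (13, 4, 8, 13, 14, 4))

ω-coordinates c = M·v, v = (-604, 84, 78, -442, -251, 1):
  c_1 = 0*-604 + 3*84 + 0*78 + 0*-442 + 0*-251 + -2*1 = 250
  c_2 = 0*-604 + 1*84 + 0*78 + 0*-442 + 0*-251 + -1*1 = 83
  c_3 = -1*-604 + 0*84 + 0*78 + 1*-442 + 0*-251 + 0*1 = 162
  c_4 = 0*-604 + 0*84 + 0*78 + 0*-442 + -1*-251 + 0*1 = 251
  c_5 = 0*-604 + 1*84 + 0*78 + -1*-442 + 1*-251 + -1*1 = 274
  c_6 = 0*-604 + 0*84 + 1*78 + 0*-442 + 0*-251 + 0*1 = 78
Base-19 expansion of each c_i:
  c_1 = 250 = 3·19^0 + 13·19^1
  c_2 = 83 = 7·19^0 + 4·19^1
  c_3 = 162 = 10·19^0 + 8·19^1
  c_4 = 251 = 4·19^0 + 13·19^1
  c_5 = 274 = 8·19^0 + 14·19^1
  c_6 = 78 = 2·19^0 + 4·19^1
p-restricted factor λ_0 = (3, 7, 10, 4, 8, 2)
p-restricted factor λ_1 = (13, 4, 8, 13, 14, 4)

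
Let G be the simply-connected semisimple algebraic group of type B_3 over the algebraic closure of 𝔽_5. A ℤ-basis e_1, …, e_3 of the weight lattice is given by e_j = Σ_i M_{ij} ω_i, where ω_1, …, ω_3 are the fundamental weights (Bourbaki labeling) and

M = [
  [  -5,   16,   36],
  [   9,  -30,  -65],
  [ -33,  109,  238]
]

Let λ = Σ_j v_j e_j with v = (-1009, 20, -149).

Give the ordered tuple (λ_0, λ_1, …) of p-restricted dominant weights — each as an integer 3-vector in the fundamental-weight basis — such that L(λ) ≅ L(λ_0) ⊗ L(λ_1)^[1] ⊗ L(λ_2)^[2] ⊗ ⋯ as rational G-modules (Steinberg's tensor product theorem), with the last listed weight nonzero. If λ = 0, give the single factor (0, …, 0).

Converting to the ω-basis (c_i = row i of M dotted with v = (-1009, 20, -149)):
  c_1 = -5*-1009 + 16*20 + 36*-149 = 1
  c_2 = 9*-1009 + -30*20 + -65*-149 = 4
  c_3 = -33*-1009 + 109*20 + 238*-149 = 15
Writing each c_i in base p = 5:
  c_1 = 1 = 1·5^0
  c_2 = 4 = 4·5^0
  c_3 = 15 = 0·5^0 + 3·5^1
p-restricted factor λ_0 = (1, 4, 0)
p-restricted factor λ_1 = (0, 0, 3)

((1, 4, 0), (0, 0, 3))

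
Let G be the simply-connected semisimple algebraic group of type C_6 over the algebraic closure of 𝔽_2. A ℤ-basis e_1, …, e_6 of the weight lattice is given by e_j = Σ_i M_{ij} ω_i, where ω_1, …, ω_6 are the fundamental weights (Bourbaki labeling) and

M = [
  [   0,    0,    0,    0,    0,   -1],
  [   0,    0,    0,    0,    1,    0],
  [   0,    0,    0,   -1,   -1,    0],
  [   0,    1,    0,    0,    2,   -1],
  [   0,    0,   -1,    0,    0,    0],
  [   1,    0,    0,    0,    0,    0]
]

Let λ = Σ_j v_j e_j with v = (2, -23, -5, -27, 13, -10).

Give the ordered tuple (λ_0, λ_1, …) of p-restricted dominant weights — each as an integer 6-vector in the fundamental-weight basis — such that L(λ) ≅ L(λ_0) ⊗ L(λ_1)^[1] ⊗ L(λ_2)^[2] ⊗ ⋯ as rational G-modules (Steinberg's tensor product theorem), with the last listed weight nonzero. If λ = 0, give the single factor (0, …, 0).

ω-coordinates c = M·v, v = (2, -23, -5, -27, 13, -10):
  c_1 = 0·2 + (0)·(-23) + (0)·(-5) + (0)·(-27) + 0·13 + (-1)·(-10) = 10
  c_2 = 0·2 + (0)·(-23) + (0)·(-5) + (0)·(-27) + 1·13 + (0)·(-10) = 13
  c_3 = 0·2 + (0)·(-23) + (0)·(-5) + (-1)·(-27) + (-1)·(13) + (0)·(-10) = 14
  c_4 = 0·2 + (1)·(-23) + (0)·(-5) + (0)·(-27) + 2·13 + (-1)·(-10) = 13
  c_5 = 0·2 + (0)·(-23) + (-1)·(-5) + (0)·(-27) + 0·13 + (0)·(-10) = 5
  c_6 = 1·2 + (0)·(-23) + (0)·(-5) + (0)·(-27) + 0·13 + (0)·(-10) = 2
Base-2 expansion of each c_i:
  c_1 = 10 = 0·2^0 + 1·2^1 + 0·2^2 + 1·2^3
  c_2 = 13 = 1·2^0 + 0·2^1 + 1·2^2 + 1·2^3
  c_3 = 14 = 0·2^0 + 1·2^1 + 1·2^2 + 1·2^3
  c_4 = 13 = 1·2^0 + 0·2^1 + 1·2^2 + 1·2^3
  c_5 = 5 = 1·2^0 + 0·2^1 + 1·2^2
  c_6 = 2 = 0·2^0 + 1·2^1
Factor λ_0 = (0, 1, 0, 1, 1, 0)
Factor λ_1 = (1, 0, 1, 0, 0, 1)
Factor λ_2 = (0, 1, 1, 1, 1, 0)
Factor λ_3 = (1, 1, 1, 1, 0, 0)

((0, 1, 0, 1, 1, 0), (1, 0, 1, 0, 0, 1), (0, 1, 1, 1, 1, 0), (1, 1, 1, 1, 0, 0))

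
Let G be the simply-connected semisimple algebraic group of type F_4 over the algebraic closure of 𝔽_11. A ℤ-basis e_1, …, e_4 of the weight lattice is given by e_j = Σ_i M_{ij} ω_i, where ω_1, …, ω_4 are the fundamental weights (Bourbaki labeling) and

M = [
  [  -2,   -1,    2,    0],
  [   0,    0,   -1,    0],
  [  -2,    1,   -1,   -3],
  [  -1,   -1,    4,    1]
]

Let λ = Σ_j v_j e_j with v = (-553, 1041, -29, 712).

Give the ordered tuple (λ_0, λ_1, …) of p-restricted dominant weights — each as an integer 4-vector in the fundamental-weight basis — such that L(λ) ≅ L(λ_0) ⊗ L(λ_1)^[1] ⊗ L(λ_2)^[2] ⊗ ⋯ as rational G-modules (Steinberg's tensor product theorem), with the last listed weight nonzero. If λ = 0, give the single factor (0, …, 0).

((7, 7, 7, 9), (0, 2, 3, 9))

Change of basis e → ω: c = M·v where v = (-553, 1041, -29, 712):
  c_1 = (-2)·(-553) + (-1)·(1041) + (2)·(-29) + (0)·(712) = 7
  c_2 = (0)·(-553) + (0)·(1041) + (-1)·(-29) + (0)·(712) = 29
  c_3 = (-2)·(-553) + (1)·(1041) + (-1)·(-29) + (-3)·(712) = 40
  c_4 = (-1)·(-553) + (-1)·(1041) + (4)·(-29) + (1)·(712) = 108
p = 11; digits c_i = Σ_j d_{ij}·11^j, 0 ≤ d_{ij} < 11:
  c_1 = 7 = 7·11^0
  c_2 = 29 = 7·11^0 + 2·11^1
  c_3 = 40 = 7·11^0 + 3·11^1
  c_4 = 108 = 9·11^0 + 9·11^1
Factor λ_0 = (7, 7, 7, 9)
Factor λ_1 = (0, 2, 3, 9)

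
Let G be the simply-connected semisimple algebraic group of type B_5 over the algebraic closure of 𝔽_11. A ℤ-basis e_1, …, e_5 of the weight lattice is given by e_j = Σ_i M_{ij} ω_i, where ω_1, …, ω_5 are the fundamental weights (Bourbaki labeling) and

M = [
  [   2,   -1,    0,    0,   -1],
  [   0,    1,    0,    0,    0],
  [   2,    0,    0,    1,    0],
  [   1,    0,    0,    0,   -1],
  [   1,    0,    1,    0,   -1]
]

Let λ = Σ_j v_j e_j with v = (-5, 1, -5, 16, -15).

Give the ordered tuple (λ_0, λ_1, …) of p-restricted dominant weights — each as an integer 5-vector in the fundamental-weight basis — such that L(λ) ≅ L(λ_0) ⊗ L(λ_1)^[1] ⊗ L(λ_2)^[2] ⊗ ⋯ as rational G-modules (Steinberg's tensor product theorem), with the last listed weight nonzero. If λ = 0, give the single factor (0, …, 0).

Converting to the ω-basis (c_i = row i of M dotted with v = (-5, 1, -5, 16, -15)):
  c_1 = (2)·(-5) + (-1)·(1) + (0)·(-5) + 0·16 + (-1)·(-15) = 4
  c_2 = (0)·(-5) + 1·1 + (0)·(-5) + 0·16 + (0)·(-15) = 1
  c_3 = (2)·(-5) + 0·1 + (0)·(-5) + 1·16 + (0)·(-15) = 6
  c_4 = (1)·(-5) + 0·1 + (0)·(-5) + 0·16 + (-1)·(-15) = 10
  c_5 = (1)·(-5) + 0·1 + (1)·(-5) + 0·16 + (-1)·(-15) = 5
Base-11 expansion of each c_i:
  c_1 = 4 = 4·11^0
  c_2 = 1 = 1·11^0
  c_3 = 6 = 6·11^0
  c_4 = 10 = 10·11^0
  c_5 = 5 = 5·11^0
Factor λ_0 = (4, 1, 6, 10, 5)

((4, 1, 6, 10, 5),)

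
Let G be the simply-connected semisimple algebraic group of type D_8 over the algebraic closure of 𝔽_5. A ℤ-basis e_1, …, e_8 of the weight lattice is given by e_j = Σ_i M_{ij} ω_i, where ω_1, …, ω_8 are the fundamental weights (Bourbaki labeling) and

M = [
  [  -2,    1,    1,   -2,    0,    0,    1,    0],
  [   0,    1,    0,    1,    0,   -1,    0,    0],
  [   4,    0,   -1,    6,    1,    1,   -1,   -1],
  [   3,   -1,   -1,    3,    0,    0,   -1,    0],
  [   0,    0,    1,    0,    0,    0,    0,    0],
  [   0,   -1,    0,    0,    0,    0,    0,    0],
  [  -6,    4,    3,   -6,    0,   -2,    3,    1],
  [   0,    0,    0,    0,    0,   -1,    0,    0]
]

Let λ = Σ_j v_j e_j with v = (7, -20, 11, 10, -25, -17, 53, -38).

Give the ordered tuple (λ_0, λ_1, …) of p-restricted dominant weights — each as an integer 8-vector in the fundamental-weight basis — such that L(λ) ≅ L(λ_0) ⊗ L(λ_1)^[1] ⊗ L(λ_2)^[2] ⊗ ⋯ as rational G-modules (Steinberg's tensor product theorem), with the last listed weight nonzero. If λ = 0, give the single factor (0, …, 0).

Change of basis e → ω: c = M·v where v = (7, -20, 11, 10, -25, -17, 53, -38):
  c_1 = (-2)·(7) + (1)·(-20) + 1·11 + (-2)·(10) + (0)·(-25) + (0)·(-17) + 1·53 + (0)·(-38) = 10
  c_2 = 0·7 + (1)·(-20) + 0·11 + 1·10 + (0)·(-25) + (-1)·(-17) + 0·53 + (0)·(-38) = 7
  c_3 = 4·7 + (0)·(-20) + (-1)·(11) + 6·10 + (1)·(-25) + (1)·(-17) + (-1)·(53) + (-1)·(-38) = 20
  c_4 = 3·7 + (-1)·(-20) + (-1)·(11) + 3·10 + (0)·(-25) + (0)·(-17) + (-1)·(53) + (0)·(-38) = 7
  c_5 = 0·7 + (0)·(-20) + 1·11 + 0·10 + (0)·(-25) + (0)·(-17) + 0·53 + (0)·(-38) = 11
  c_6 = 0·7 + (-1)·(-20) + 0·11 + 0·10 + (0)·(-25) + (0)·(-17) + 0·53 + (0)·(-38) = 20
  c_7 = (-6)·(7) + (4)·(-20) + 3·11 + (-6)·(10) + (0)·(-25) + (-2)·(-17) + 3·53 + (1)·(-38) = 6
  c_8 = 0·7 + (0)·(-20) + 0·11 + 0·10 + (0)·(-25) + (-1)·(-17) + 0·53 + (0)·(-38) = 17
Writing each c_i in base p = 5:
  c_1 = 10 = 0·5^0 + 2·5^1
  c_2 = 7 = 2·5^0 + 1·5^1
  c_3 = 20 = 0·5^0 + 4·5^1
  c_4 = 7 = 2·5^0 + 1·5^1
  c_5 = 11 = 1·5^0 + 2·5^1
  c_6 = 20 = 0·5^0 + 4·5^1
  c_7 = 6 = 1·5^0 + 1·5^1
  c_8 = 17 = 2·5^0 + 3·5^1
Factor λ_0 = (0, 2, 0, 2, 1, 0, 1, 2)
Factor λ_1 = (2, 1, 4, 1, 2, 4, 1, 3)

((0, 2, 0, 2, 1, 0, 1, 2), (2, 1, 4, 1, 2, 4, 1, 3))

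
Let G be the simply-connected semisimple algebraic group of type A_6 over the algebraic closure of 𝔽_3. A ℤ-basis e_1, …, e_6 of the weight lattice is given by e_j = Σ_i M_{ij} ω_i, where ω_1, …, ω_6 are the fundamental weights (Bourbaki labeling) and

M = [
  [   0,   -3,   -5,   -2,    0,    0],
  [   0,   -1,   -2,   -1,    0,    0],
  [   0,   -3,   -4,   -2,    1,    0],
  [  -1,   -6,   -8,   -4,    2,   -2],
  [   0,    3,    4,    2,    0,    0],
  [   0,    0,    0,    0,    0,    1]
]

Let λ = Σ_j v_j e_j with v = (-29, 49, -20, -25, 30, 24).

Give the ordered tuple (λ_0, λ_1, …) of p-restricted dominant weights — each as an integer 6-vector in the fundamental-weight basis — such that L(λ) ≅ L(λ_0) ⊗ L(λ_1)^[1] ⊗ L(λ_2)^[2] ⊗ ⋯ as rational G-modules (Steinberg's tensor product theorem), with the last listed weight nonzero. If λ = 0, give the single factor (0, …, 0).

In the fundamental-weight basis, λ has coordinates c = M·v (v = (-29, 49, -20, -25, 30, 24)):
  c_1 = (0)·(-29) + (-3)·(49) + (-5)·(-20) + (-2)·(-25) + (0)·(30) + (0)·(24) = 3
  c_2 = (0)·(-29) + (-1)·(49) + (-2)·(-20) + (-1)·(-25) + (0)·(30) + (0)·(24) = 16
  c_3 = (0)·(-29) + (-3)·(49) + (-4)·(-20) + (-2)·(-25) + (1)·(30) + (0)·(24) = 13
  c_4 = (-1)·(-29) + (-6)·(49) + (-8)·(-20) + (-4)·(-25) + (2)·(30) + (-2)·(24) = 7
  c_5 = (0)·(-29) + (3)·(49) + (4)·(-20) + (2)·(-25) + (0)·(30) + (0)·(24) = 17
  c_6 = (0)·(-29) + (0)·(49) + (0)·(-20) + (0)·(-25) + (0)·(30) + (1)·(24) = 24
Expand coordinatewise in base 3:
  c_1 = 3 = 0·3^0 + 1·3^1
  c_2 = 16 = 1·3^0 + 2·3^1 + 1·3^2
  c_3 = 13 = 1·3^0 + 1·3^1 + 1·3^2
  c_4 = 7 = 1·3^0 + 2·3^1
  c_5 = 17 = 2·3^0 + 2·3^1 + 1·3^2
  c_6 = 24 = 0·3^0 + 2·3^1 + 2·3^2
p-restricted factor λ_0 = (0, 1, 1, 1, 2, 0)
p-restricted factor λ_1 = (1, 2, 1, 2, 2, 2)
p-restricted factor λ_2 = (0, 1, 1, 0, 1, 2)

((0, 1, 1, 1, 2, 0), (1, 2, 1, 2, 2, 2), (0, 1, 1, 0, 1, 2))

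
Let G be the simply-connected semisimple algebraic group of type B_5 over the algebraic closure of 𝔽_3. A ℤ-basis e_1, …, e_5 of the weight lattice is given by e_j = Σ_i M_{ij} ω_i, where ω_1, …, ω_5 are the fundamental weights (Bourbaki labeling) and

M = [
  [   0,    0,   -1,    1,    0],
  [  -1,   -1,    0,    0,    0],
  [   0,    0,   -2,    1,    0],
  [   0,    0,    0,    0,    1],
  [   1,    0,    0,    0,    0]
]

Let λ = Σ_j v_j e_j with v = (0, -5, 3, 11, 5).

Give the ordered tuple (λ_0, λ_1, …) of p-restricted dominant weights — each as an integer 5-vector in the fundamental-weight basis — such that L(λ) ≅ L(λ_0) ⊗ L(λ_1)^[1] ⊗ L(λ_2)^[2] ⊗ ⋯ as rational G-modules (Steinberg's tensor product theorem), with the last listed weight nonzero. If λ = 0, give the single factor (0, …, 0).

((2, 2, 2, 2, 0), (2, 1, 1, 1, 0))

Change of basis e → ω: c = M·v where v = (0, -5, 3, 11, 5):
  c_1 = 0*0 + 0*-5 + -1*3 + 1*11 + 0*5 = 8
  c_2 = -1*0 + -1*-5 + 0*3 + 0*11 + 0*5 = 5
  c_3 = 0*0 + 0*-5 + -2*3 + 1*11 + 0*5 = 5
  c_4 = 0*0 + 0*-5 + 0*3 + 0*11 + 1*5 = 5
  c_5 = 1*0 + 0*-5 + 0*3 + 0*11 + 0*5 = 0
Writing each c_i in base p = 3:
  c_1 = 8 = 2·3^0 + 2·3^1
  c_2 = 5 = 2·3^0 + 1·3^1
  c_3 = 5 = 2·3^0 + 1·3^1
  c_4 = 5 = 2·3^0 + 1·3^1
  c_5 = 0
λ_0 = (2, 2, 2, 2, 0)
λ_1 = (2, 1, 1, 1, 0)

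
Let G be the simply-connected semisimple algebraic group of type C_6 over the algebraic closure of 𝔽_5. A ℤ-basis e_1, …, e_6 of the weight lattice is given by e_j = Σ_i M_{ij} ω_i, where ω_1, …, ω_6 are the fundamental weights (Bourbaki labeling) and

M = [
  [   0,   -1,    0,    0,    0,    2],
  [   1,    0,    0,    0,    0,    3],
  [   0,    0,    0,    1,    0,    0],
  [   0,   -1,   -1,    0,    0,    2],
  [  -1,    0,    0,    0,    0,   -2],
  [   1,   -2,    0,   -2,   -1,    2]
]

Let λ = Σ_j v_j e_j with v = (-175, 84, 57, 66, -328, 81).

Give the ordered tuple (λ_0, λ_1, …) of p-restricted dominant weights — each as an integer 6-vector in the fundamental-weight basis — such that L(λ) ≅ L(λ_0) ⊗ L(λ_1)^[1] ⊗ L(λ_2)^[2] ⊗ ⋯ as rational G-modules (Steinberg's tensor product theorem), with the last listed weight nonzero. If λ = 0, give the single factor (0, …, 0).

((3, 3, 1, 1, 3, 0), (0, 3, 3, 4, 2, 3), (3, 2, 2, 0, 0, 0))

Compute c_i = Σ_j M_{ij} v_j with v = (-175, 84, 57, 66, -328, 81):
  c_1 = (0)·(-175) + (-1)·(84) + 0·57 + 0·66 + (0)·(-328) + 2·81 = 78
  c_2 = (1)·(-175) + 0·84 + 0·57 + 0·66 + (0)·(-328) + 3·81 = 68
  c_3 = (0)·(-175) + 0·84 + 0·57 + 1·66 + (0)·(-328) + 0·81 = 66
  c_4 = (0)·(-175) + (-1)·(84) + (-1)·(57) + 0·66 + (0)·(-328) + 2·81 = 21
  c_5 = (-1)·(-175) + 0·84 + 0·57 + 0·66 + (0)·(-328) + (-2)·(81) = 13
  c_6 = (1)·(-175) + (-2)·(84) + 0·57 + (-2)·(66) + (-1)·(-328) + 2·81 = 15
Base-5 expansion of each c_i:
  c_1 = 78 = 3·5^0 + 0·5^1 + 3·5^2
  c_2 = 68 = 3·5^0 + 3·5^1 + 2·5^2
  c_3 = 66 = 1·5^0 + 3·5^1 + 2·5^2
  c_4 = 21 = 1·5^0 + 4·5^1
  c_5 = 13 = 3·5^0 + 2·5^1
  c_6 = 15 = 0·5^0 + 3·5^1
λ_0 = (3, 3, 1, 1, 3, 0)
λ_1 = (0, 3, 3, 4, 2, 3)
λ_2 = (3, 2, 2, 0, 0, 0)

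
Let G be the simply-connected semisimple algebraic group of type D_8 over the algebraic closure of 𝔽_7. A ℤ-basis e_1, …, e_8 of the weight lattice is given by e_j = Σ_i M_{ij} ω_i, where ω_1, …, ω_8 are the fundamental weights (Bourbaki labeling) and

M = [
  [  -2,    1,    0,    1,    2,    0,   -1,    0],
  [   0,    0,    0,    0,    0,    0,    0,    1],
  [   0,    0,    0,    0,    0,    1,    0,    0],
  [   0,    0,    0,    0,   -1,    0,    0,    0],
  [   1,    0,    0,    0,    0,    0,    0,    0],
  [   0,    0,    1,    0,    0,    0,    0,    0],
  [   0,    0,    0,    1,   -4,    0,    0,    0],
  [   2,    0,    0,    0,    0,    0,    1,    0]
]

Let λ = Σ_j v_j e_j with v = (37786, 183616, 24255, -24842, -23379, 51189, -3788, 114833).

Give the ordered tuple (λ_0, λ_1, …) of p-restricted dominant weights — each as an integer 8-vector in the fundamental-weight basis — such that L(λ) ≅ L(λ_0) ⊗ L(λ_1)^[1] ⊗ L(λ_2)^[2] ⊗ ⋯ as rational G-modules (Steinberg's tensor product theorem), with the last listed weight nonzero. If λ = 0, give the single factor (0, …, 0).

((3, 5, 5, 6, 0, 0, 4, 6), (0, 3, 4, 0, 1, 0, 3, 6), (2, 5, 1, 1, 1, 5, 1, 1), (5, 5, 2, 5, 5, 0, 4, 6), (2, 5, 0, 2, 1, 3, 0, 1), (2, 6, 3, 1, 2, 1, 4, 4))

In the fundamental-weight basis, λ has coordinates c = M·v (v = (37786, 183616, 24255, -24842, -23379, 51189, -3788, 114833)):
  c_1 = -2*37786 + 1*183616 + 0*24255 + 1*-24842 + 2*-23379 + 0*51189 + -1*-3788 + 0*114833 = 40232
  c_2 = 0*37786 + 0*183616 + 0*24255 + 0*-24842 + 0*-23379 + 0*51189 + 0*-3788 + 1*114833 = 114833
  c_3 = 0*37786 + 0*183616 + 0*24255 + 0*-24842 + 0*-23379 + 1*51189 + 0*-3788 + 0*114833 = 51189
  c_4 = 0*37786 + 0*183616 + 0*24255 + 0*-24842 + -1*-23379 + 0*51189 + 0*-3788 + 0*114833 = 23379
  c_5 = 1*37786 + 0*183616 + 0*24255 + 0*-24842 + 0*-23379 + 0*51189 + 0*-3788 + 0*114833 = 37786
  c_6 = 0*37786 + 0*183616 + 1*24255 + 0*-24842 + 0*-23379 + 0*51189 + 0*-3788 + 0*114833 = 24255
  c_7 = 0*37786 + 0*183616 + 0*24255 + 1*-24842 + -4*-23379 + 0*51189 + 0*-3788 + 0*114833 = 68674
  c_8 = 2*37786 + 0*183616 + 0*24255 + 0*-24842 + 0*-23379 + 0*51189 + 1*-3788 + 0*114833 = 71784
Base-7 expansion of each c_i:
  c_1 = 40232 = 3·7^0 + 0·7^1 + 2·7^2 + 5·7^3 + 2·7^4 + 2·7^5
  c_2 = 114833 = 5·7^0 + 3·7^1 + 5·7^2 + 5·7^3 + 5·7^4 + 6·7^5
  c_3 = 51189 = 5·7^0 + 4·7^1 + 1·7^2 + 2·7^3 + 0·7^4 + 3·7^5
  c_4 = 23379 = 6·7^0 + 0·7^1 + 1·7^2 + 5·7^3 + 2·7^4 + 1·7^5
  c_5 = 37786 = 0·7^0 + 1·7^1 + 1·7^2 + 5·7^3 + 1·7^4 + 2·7^5
  c_6 = 24255 = 0·7^0 + 0·7^1 + 5·7^2 + 0·7^3 + 3·7^4 + 1·7^5
  c_7 = 68674 = 4·7^0 + 3·7^1 + 1·7^2 + 4·7^3 + 0·7^4 + 4·7^5
  c_8 = 71784 = 6·7^0 + 6·7^1 + 1·7^2 + 6·7^3 + 1·7^4 + 4·7^5
λ_0 = (3, 5, 5, 6, 0, 0, 4, 6)
λ_1 = (0, 3, 4, 0, 1, 0, 3, 6)
λ_2 = (2, 5, 1, 1, 1, 5, 1, 1)
λ_3 = (5, 5, 2, 5, 5, 0, 4, 6)
λ_4 = (2, 5, 0, 2, 1, 3, 0, 1)
λ_5 = (2, 6, 3, 1, 2, 1, 4, 4)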